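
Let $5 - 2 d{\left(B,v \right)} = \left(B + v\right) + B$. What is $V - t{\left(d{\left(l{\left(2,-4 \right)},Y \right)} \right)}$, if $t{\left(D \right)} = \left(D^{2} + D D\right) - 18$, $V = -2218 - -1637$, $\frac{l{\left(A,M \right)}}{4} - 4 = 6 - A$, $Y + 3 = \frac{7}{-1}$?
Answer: $- \frac{3527}{2} \approx -1763.5$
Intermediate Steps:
$Y = -10$ ($Y = -3 + \frac{7}{-1} = -3 + 7 \left(-1\right) = -3 - 7 = -10$)
$l{\left(A,M \right)} = 40 - 4 A$ ($l{\left(A,M \right)} = 16 + 4 \left(6 - A\right) = 16 - \left(-24 + 4 A\right) = 40 - 4 A$)
$V = -581$ ($V = -2218 + 1637 = -581$)
$d{\left(B,v \right)} = \frac{5}{2} - B - \frac{v}{2}$ ($d{\left(B,v \right)} = \frac{5}{2} - \frac{\left(B + v\right) + B}{2} = \frac{5}{2} - \frac{v + 2 B}{2} = \frac{5}{2} - \left(B + \frac{v}{2}\right) = \frac{5}{2} - B - \frac{v}{2}$)
$t{\left(D \right)} = -18 + 2 D^{2}$ ($t{\left(D \right)} = \left(D^{2} + D^{2}\right) - 18 = 2 D^{2} - 18 = -18 + 2 D^{2}$)
$V - t{\left(d{\left(l{\left(2,-4 \right)},Y \right)} \right)} = -581 - \left(-18 + 2 \left(\frac{5}{2} - \left(40 - 8\right) - -5\right)^{2}\right) = -581 - \left(-18 + 2 \left(\frac{5}{2} - \left(40 - 8\right) + 5\right)^{2}\right) = -581 - \left(-18 + 2 \left(\frac{5}{2} - 32 + 5\right)^{2}\right) = -581 - \left(-18 + 2 \left(- \frac{49}{2}\right)^{2}\right) = -581 - \left(-18 + 2 \cdot \frac{2401}{4}\right) = -581 - \left(-18 + \frac{2401}{2}\right) = -581 - \frac{2365}{2} = - \frac{3527}{2}$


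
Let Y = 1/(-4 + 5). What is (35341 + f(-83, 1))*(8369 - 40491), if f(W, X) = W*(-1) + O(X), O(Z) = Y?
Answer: -1137921850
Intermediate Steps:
Y = 1 (Y = 1/1 = 1)
O(Z) = 1
f(W, X) = 1 - W (f(W, X) = W*(-1) + 1 = -W + 1 = 1 - W)
(35341 + f(-83, 1))*(8369 - 40491) = (35341 + (1 - 1*(-83)))*(8369 - 40491) = (35341 + (1 + 83))*(-32122) = (35341 + 84)*(-32122) = 35425*(-32122) = -1137921850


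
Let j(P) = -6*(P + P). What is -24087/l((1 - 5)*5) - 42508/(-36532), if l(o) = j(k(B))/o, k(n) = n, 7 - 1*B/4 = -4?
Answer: -366176697/401852 ≈ -911.22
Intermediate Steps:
B = 44 (B = 28 - 4*(-4) = 28 + 16 = 44)
j(P) = -12*P
l(o) = -528/o (l(o) = (-12*44)/o = -528/o)
-24087/l((1 - 5)*5) - 42508/(-36532) = -24087/((-528*1/(5*(1 - 5)))) - 42508/(-36532) = -24087/((-528/((-4*5)))) - 42508*(-1/36532) = -24087/((-528/(-20))) + 10627/9133 = -24087/((-528*(-1/20))) + 10627/9133 = -24087/132/5 + 10627/9133 = -24087*5/132 + 10627/9133 = -40145/44 + 10627/9133 = -366176697/401852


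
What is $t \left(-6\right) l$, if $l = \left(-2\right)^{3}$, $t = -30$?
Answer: $-1440$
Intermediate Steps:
$l = -8$
$t \left(-6\right) l = \left(-30\right) \left(-6\right) \left(-8\right) = 180 \left(-8\right) = -1440$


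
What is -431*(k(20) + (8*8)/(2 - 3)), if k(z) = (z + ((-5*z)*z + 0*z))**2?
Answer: -1689664816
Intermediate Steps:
k(z) = (z - 5*z**2)**2 (k(z) = (z + (-5*z**2 + 0))**2 = (z - 5*z**2)**2)
-431*(k(20) + (8*8)/(2 - 3)) = -431*(20**2*(-1 + 5*20)**2 + (8*8)/(2 - 3)) = -431*(400*(-1 + 100)**2 + 64/(-1)) = -431*(400*99**2 + 64*(-1)) = -431*(400*9801 - 64) = -431*(3920400 - 64) = -431*3920336 = -1689664816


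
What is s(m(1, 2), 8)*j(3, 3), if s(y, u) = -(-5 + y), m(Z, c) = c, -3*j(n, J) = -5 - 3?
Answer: 8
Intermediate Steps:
j(n, J) = 8/3 (j(n, J) = -(-5 - 3)/3 = -⅓*(-8) = 8/3)
s(y, u) = 5 - y
s(m(1, 2), 8)*j(3, 3) = (5 - 1*2)*(8/3) = (5 - 2)*(8/3) = 3*(8/3) = 8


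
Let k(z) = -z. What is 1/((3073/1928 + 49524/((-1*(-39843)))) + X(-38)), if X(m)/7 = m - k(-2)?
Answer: -25605768/7096975103 ≈ -0.0036080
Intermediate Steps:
X(m) = -14 + 7*m (X(m) = 7*(m - (-1)*(-2)) = 7*(m - 1*2) = 7*(m - 2) = 7*(-2 + m) = -14 + 7*m)
1/((3073/1928 + 49524/((-1*(-39843)))) + X(-38)) = 1/((3073/1928 + 49524/((-1*(-39843)))) + (-14 + 7*(-38))) = 1/((3073*(1/1928) + 49524/39843) + (-14 - 266)) = 1/((3073/1928 + 49524*(1/39843)) - 280) = 1/((3073/1928 + 16508/13281) - 280) = 1/(72639937/25605768 - 280) = 1/(-7096975103/25605768) = -25605768/7096975103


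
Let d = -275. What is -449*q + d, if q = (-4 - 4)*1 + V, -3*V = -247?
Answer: -100952/3 ≈ -33651.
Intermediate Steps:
V = 247/3 (V = -⅓*(-247) = 247/3 ≈ 82.333)
q = 223/3 (q = (-4 - 4)*1 + 247/3 = -8*1 + 247/3 = -8 + 247/3 = 223/3 ≈ 74.333)
-449*q + d = -449*223/3 - 275 = -100127/3 - 275 = -100952/3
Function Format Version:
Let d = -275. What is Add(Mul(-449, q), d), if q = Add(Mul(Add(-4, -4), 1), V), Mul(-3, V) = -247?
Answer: Rational(-100952, 3) ≈ -33651.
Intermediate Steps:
V = Rational(247, 3) (V = Mul(Rational(-1, 3), -247) = Rational(247, 3) ≈ 82.333)
q = Rational(223, 3) (q = Add(Mul(Add(-4, -4), 1), Rational(247, 3)) = Add(Mul(-8, 1), Rational(247, 3)) = Add(-8, Rational(247, 3)) = Rational(223, 3) ≈ 74.333)
Add(Mul(-449, q), d) = Add(Mul(-449, Rational(223, 3)), -275) = Add(Rational(-100127, 3), -275) = Rational(-100952, 3)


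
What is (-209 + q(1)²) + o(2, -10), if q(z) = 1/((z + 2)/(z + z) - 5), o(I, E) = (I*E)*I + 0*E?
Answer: -12197/49 ≈ -248.92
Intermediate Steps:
o(I, E) = E*I² (o(I, E) = (E*I)*I + 0 = E*I² + 0 = E*I²)
q(z) = 1/(-5 + (2 + z)/(2*z)) (q(z) = 1/((2 + z)/((2*z)) - 5) = 1/((2 + z)*(1/(2*z)) - 5) = 1/((2 + z)/(2*z) - 5) = 1/(-5 + (2 + z)/(2*z)))
(-209 + q(1)²) + o(2, -10) = (-209 + (-2*1/(-2 + 9*1))²) - 10*2² = (-209 + (-2*1/(-2 + 9))²) - 10*4 = (-209 + (-2*1/7)²) - 40 = (-209 + (-2*1*⅐)²) - 40 = (-209 + (-2/7)²) - 40 = (-209 + 4/49) - 40 = -10237/49 - 40 = -12197/49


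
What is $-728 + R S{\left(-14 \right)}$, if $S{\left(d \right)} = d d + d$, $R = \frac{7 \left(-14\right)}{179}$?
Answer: $- \frac{148148}{179} \approx -827.64$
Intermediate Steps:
$R = - \frac{98}{179}$ ($R = \left(-98\right) \frac{1}{179} = - \frac{98}{179} \approx -0.54749$)
$S{\left(d \right)} = d + d^{2}$ ($S{\left(d \right)} = d^{2} + d = d + d^{2}$)
$-728 + R S{\left(-14 \right)} = -728 - \frac{98 \left(- 14 \left(1 - 14\right)\right)}{179} = -728 - \frac{98 \left(\left(-14\right) \left(-13\right)\right)}{179} = -728 - \frac{17836}{179} = - \frac{148148}{179}$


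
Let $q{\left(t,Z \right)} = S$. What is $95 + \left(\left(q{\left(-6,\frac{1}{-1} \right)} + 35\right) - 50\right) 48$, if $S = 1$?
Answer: $-577$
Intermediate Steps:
$q{\left(t,Z \right)} = 1$
$95 + \left(\left(q{\left(-6,\frac{1}{-1} \right)} + 35\right) - 50\right) 48 = 95 + \left(\left(1 + 35\right) - 50\right) 48 = 95 + \left(36 - 50\right) 48 = 95 - 672 = -577$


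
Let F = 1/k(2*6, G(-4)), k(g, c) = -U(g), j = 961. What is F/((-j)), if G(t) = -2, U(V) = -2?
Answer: -1/1922 ≈ -0.00052029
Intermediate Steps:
k(g, c) = 2 (k(g, c) = -1*(-2) = 2)
F = 1/2 ≈ 0.50000
F/((-j)) = 1/(2*((-1*961))) = (1/2)/(-961) = (1/2)*(-1/961) = -1/1922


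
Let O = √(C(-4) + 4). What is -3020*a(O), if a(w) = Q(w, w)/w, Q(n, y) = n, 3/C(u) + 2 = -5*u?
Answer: -3020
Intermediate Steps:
C(u) = 3/(-2 - 5*u)
O = 5*√6/6 (O = √(-3/(2 + 5*(-4)) + 4) = √(-3/(2 - 20) + 4) = √(-3/(-18) + 4) = √(-3*(-1/18) + 4) = √(⅙ + 4) = √(25/6) = 5*√6/6 ≈ 2.0412)
a(w) = 1 (a(w) = w/w = 1)
-3020*a(O) = -3020*1 = -3020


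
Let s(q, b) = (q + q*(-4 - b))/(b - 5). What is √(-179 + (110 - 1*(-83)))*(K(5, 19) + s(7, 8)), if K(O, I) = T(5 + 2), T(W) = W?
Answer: -56*√14/3 ≈ -69.844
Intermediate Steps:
K(O, I) = 7 (K(O, I) = 5 + 2 = 7)
s(q, b) = (q + q*(-4 - b))/(-5 + b)
√(-179 + (110 - 1*(-83)))*(K(5, 19) + s(7, 8)) = √(-179 + (110 - 1*(-83)))*(7 - 1*7*(3 + 8)/(-5 + 8)) = √(-179 + (110 + 83))*(7 - 1*7*11/3) = √(-179 + 193)*(7 - 1*7*⅓*11) = √14*(7 - 77/3) = √14*(-56/3) = -56*√14/3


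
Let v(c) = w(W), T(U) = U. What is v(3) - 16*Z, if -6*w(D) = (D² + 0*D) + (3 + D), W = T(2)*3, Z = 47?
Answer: -1519/2 ≈ -759.50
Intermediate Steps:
W = 6 (W = 2*3 = 6)
w(D) = -½ - D/6 - D²/6 (w(D) = -((D² + 0*D) + (3 + D))/6 = -((D² + 0) + (3 + D))/6 = -(D² + (3 + D))/6 = -(3 + D + D²)/6 = -½ - D/6 - D²/6)
v(c) = -15/2 (v(c) = -½ - ⅙*6 - ⅙*6² = -½ - 1 - ⅙*36 = -½ - 1 - 6 = -15/2)
v(3) - 16*Z = -15/2 - 16*47 = -15/2 - 752 = -1519/2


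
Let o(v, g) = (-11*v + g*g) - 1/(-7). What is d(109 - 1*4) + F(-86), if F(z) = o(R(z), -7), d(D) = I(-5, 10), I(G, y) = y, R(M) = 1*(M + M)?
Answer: 13658/7 ≈ 1951.1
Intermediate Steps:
R(M) = 2*M (R(M) = 1*(2*M) = 2*M)
d(D) = 10
o(v, g) = 1/7 + g**2 - 11*v (o(v, g) = (-11*v + g**2) - 1*(-1/7) = (g**2 - 11*v) + 1/7 = 1/7 + g**2 - 11*v)
F(z) = 344/7 - 22*z (F(z) = 1/7 + (-7)**2 - 22*z = 1/7 + 49 - 22*z = 344/7 - 22*z)
d(109 - 1*4) + F(-86) = 10 + (344/7 - 22*(-86)) = 10 + (344/7 + 1892) = 10 + 13588/7 = 13658/7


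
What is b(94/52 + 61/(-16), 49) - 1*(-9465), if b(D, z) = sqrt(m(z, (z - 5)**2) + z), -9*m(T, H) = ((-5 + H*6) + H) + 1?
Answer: 9465 + I*sqrt(13107)/3 ≈ 9465.0 + 38.162*I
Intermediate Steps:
m(T, H) = 4/9 - 7*H/9 (m(T, H) = -(((-5 + H*6) + H) + 1)/9 = -(((-5 + 6*H) + H) + 1)/9 = -((-5 + 7*H) + 1)/9 = -(-4 + 7*H)/9 = 4/9 - 7*H/9)
b(D, z) = sqrt(4/9 + z - 7*(-5 + z)**2/9) (b(D, z) = sqrt((4/9 - 7*(z - 5)**2/9) + z) = sqrt((4/9 - 7*(-5 + z)**2/9) + z) = sqrt(4/9 + z - 7*(-5 + z)**2/9))
b(94/52 + 61/(-16), 49) - 1*(-9465) = sqrt(-171 - 7*49**2 + 79*49)/3 - 1*(-9465) = sqrt(-171 - 7*2401 + 3871)/3 + 9465 = sqrt(-171 - 16807 + 3871)/3 + 9465 = sqrt(-13107)/3 + 9465 = (I*sqrt(13107))/3 + 9465 = I*sqrt(13107)/3 + 9465 = 9465 + I*sqrt(13107)/3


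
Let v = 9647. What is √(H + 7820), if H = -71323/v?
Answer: 23*√1374437031/9647 ≈ 88.389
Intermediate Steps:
H = -71323/9647 ≈ -7.3933
√(H + 7820) = √(-71323/9647 + 7820) = √(75368217/9647) = 23*√1374437031/9647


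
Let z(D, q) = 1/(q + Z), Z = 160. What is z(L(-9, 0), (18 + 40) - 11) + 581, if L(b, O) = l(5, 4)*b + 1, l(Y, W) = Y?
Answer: 120268/207 ≈ 581.00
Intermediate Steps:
L(b, O) = 1 + 5*b (L(b, O) = 5*b + 1 = 1 + 5*b)
z(D, q) = 1/(160 + q) (z(D, q) = 1/(q + 160) = 1/(160 + q))
z(L(-9, 0), (18 + 40) - 11) + 581 = 1/(160 + ((18 + 40) - 11)) + 581 = 1/(160 + (58 - 11)) + 581 = 1/(160 + 47) + 581 = 1/207 + 581 = 120268/207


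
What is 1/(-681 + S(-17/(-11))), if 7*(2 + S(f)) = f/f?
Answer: -7/4780 ≈ -0.0014644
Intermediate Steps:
S(f) = -13/7 (S(f) = -2 + (f/f)/7 = -2 + (⅐)*1 = -2 + ⅐ = -13/7)
1/(-681 + S(-17/(-11))) = 1/(-681 - 13/7) = 1/(-4780/7) = -7/4780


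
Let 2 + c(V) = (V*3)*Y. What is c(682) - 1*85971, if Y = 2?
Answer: -81881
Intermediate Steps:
c(V) = -2 + 6*V (c(V) = -2 + (V*3)*2 = -2 + (3*V)*2 = -2 + 6*V)
c(682) - 1*85971 = (-2 + 6*682) - 1*85971 = (-2 + 4092) - 85971 = 4090 - 85971 = -81881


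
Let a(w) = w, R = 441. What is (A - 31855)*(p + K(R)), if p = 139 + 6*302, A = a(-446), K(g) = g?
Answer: -77263992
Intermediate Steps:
A = -446
p = 1951 (p = 139 + 1812 = 1951)
(A - 31855)*(p + K(R)) = (-446 - 31855)*(1951 + 441) = -32301*2392 = -77263992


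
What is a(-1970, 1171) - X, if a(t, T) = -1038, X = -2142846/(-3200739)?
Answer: -1108169976/1066913 ≈ -1038.7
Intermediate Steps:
X = 714282/1066913 (X = -2142846*(-1/3200739) = 714282/1066913 ≈ 0.66949)
a(-1970, 1171) - X = -1038 - 1*714282/1066913 = -1038 - 714282/1066913 = -1108169976/1066913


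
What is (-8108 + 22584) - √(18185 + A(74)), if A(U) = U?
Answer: 14476 - 31*√19 ≈ 14341.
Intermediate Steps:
(-8108 + 22584) - √(18185 + A(74)) = (-8108 + 22584) - √(18185 + 74) = 14476 - √18259 = 14476 - 31*√19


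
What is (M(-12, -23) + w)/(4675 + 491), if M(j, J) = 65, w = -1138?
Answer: -1073/5166 ≈ -0.20770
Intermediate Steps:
(M(-12, -23) + w)/(4675 + 491) = (65 - 1138)/(4675 + 491) = -1073/5166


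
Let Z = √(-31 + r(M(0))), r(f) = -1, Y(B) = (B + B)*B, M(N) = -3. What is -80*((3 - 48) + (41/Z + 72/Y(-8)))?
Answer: 3555 + 410*I*√2 ≈ 3555.0 + 579.83*I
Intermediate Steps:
Y(B) = 2*B² (Y(B) = (2*B)*B = 2*B²)
Z = 4*I*√2 (Z = √(-31 - 1) = √(-32) = 4*I*√2 ≈ 5.6569*I)
-80*((3 - 48) + (41/Z + 72/Y(-8))) = -80*((3 - 48) + (41/((4*I*√2)) + 72/((2*(-8)²)))) = -80*(-45 + (41*(-I*√2/8) + 72/((2*64)))) = -80*(-45 + (-41*I*√2/8 + 72/128)) = -80*(-45 + (-41*I*√2/8 + 72*(1/128))) = -80*(-45 + (-41*I*√2/8 + 9/16)) = -80*(-45 + (9/16 - 41*I*√2/8)) = -80*(-711/16 - 41*I*√2/8) = 3555 + 410*I*√2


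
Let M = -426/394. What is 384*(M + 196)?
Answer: 14745216/197 ≈ 74849.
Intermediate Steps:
M = -213/197 (M = -426*1/394 = -213/197 ≈ -1.0812)
384*(M + 196) = 384*(-213/197 + 196) = 384*(38399/197) = 14745216/197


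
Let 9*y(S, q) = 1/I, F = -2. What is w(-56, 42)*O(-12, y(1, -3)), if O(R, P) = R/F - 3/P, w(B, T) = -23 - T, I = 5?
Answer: 8385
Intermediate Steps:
y(S, q) = 1/45 (y(S, q) = (⅑)/5 = (⅑)*(⅕) = 1/45)
O(R, P) = -3/P - R/2 (O(R, P) = R/(-2) - 3/P = R*(-½) - 3/P = -R/2 - 3/P = -3/P - R/2)
w(-56, 42)*O(-12, y(1, -3)) = (-23 - 1*42)*(-3/1/45 - ½*(-12)) = (-23 - 42)*(-3*45 + 6) = -65*(-135 + 6) = -65*(-129) = 8385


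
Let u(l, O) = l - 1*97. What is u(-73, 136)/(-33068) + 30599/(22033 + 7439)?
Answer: 254214493/243645024 ≈ 1.0434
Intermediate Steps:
u(l, O) = -97 + l (u(l, O) = l - 97 = -97 + l)
u(-73, 136)/(-33068) + 30599/(22033 + 7439) = (-97 - 73)/(-33068) + 30599/(22033 + 7439) = -170*(-1/33068) + 30599/29472 = 85/16534 + 30599*(1/29472) = 85/16534 + 30599/29472 = 254214493/243645024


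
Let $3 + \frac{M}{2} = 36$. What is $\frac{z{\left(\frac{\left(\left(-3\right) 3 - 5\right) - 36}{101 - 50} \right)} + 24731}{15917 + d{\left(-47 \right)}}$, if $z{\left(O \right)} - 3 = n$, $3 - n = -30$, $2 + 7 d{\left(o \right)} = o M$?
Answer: $\frac{173369}{108315} \approx 1.6006$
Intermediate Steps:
$M = 66$ ($M = -6 + 2 \cdot 36 = -6 + 72 = 66$)
$d{\left(o \right)} = - \frac{2}{7} + \frac{66 o}{7}$ ($d{\left(o \right)} = - \frac{2}{7} + \frac{o 66}{7} = - \frac{2}{7} + \frac{66 o}{7}$)
$n = 33$ ($n = 3 - -30 = 3 + 30 = 33$)
$z{\left(O \right)} = 36$ ($z{\left(O \right)} = 3 + 33 = 36$)
$\frac{z{\left(\frac{\left(\left(-3\right) 3 - 5\right) - 36}{101 - 50} \right)} + 24731}{15917 + d{\left(-47 \right)}} = \frac{36 + 24731}{15917 + \left(- \frac{2}{7} + \frac{66}{7} \left(-47\right)\right)} = \frac{24767}{15917 - \frac{3104}{7}} = \frac{24767}{\frac{108315}{7}} = 24767 \cdot \frac{7}{108315} = \frac{173369}{108315}$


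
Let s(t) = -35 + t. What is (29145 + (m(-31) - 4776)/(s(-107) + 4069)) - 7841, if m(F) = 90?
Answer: 2535034/119 ≈ 21303.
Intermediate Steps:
(29145 + (m(-31) - 4776)/(s(-107) + 4069)) - 7841 = (29145 + (90 - 4776)/((-35 - 107) + 4069)) - 7841 = (29145 - 4686/(-142 + 4069)) - 7841 = (29145 - 4686/3927) - 7841 = (29145 - 4686*1/3927) - 7841 = (29145 - 142/119) - 7841 = 3468113/119 - 7841 = 2535034/119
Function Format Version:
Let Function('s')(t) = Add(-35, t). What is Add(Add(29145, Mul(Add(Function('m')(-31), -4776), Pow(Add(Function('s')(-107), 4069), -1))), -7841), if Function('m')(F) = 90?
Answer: Rational(2535034, 119) ≈ 21303.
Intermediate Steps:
Add(Add(29145, Mul(Add(Function('m')(-31), -4776), Pow(Add(Function('s')(-107), 4069), -1))), -7841) = Add(Add(29145, Mul(Add(90, -4776), Pow(Add(Add(-35, -107), 4069), -1))), -7841) = Add(Add(29145, Mul(-4686, Pow(Add(-142, 4069), -1))), -7841) = Add(Add(29145, Mul(-4686, Pow(3927, -1))), -7841) = Add(Add(29145, Mul(-4686, Rational(1, 3927))), -7841) = Add(Add(29145, Rational(-142, 119)), -7841) = Add(Rational(3468113, 119), -7841) = Rational(2535034, 119)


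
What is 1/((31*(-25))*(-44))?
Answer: 1/34100 ≈ 2.9326e-5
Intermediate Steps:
1/((31*(-25))*(-44)) = 1/(-775*(-44)) = 1/34100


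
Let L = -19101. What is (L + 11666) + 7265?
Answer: -170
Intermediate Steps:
(L + 11666) + 7265 = (-19101 + 11666) + 7265 = -7435 + 7265 = -170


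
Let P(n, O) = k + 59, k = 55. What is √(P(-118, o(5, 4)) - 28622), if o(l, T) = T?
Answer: 2*I*√7127 ≈ 168.84*I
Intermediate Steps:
P(n, O) = 114 (P(n, O) = 55 + 59 = 114)
√(P(-118, o(5, 4)) - 28622) = √(114 - 28622) = √(-28508) = 2*I*√7127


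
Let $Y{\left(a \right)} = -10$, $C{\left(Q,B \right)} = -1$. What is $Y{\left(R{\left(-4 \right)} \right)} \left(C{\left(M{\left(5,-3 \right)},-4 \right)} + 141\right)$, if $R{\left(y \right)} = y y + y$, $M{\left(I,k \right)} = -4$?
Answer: $-1400$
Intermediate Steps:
$R{\left(y \right)} = y + y^{2}$ ($R{\left(y \right)} = y^{2} + y = y + y^{2}$)
$Y{\left(R{\left(-4 \right)} \right)} \left(C{\left(M{\left(5,-3 \right)},-4 \right)} + 141\right) = - 10 \left(-1 + 141\right) = \left(-10\right) 140 = -1400$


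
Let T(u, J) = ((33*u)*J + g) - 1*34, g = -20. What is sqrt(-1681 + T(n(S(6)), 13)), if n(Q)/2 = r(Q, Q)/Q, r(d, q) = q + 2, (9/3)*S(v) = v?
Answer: I*sqrt(19) ≈ 4.3589*I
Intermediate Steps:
S(v) = v/3
r(d, q) = 2 + q
n(Q) = 2*(2 + Q)/Q (n(Q) = 2*((2 + Q)/Q) = 2*(2 + Q)/Q)
T(u, J) = -54 + 33*J*u (T(u, J) = ((33*u)*J - 20) - 1*34 = (33*J*u - 20) - 34 = (-20 + 33*J*u) - 34 = -54 + 33*J*u)
sqrt(-1681 + T(n(S(6)), 13)) = sqrt(-1681 + (-54 + 33*13*(2 + 4/(((1/3)*6))))) = sqrt(-1681 + (-54 + 33*13*(2 + 4/2))) = sqrt(-1681 + (-54 + 33*13*(2 + 4*(1/2)))) = sqrt(-1681 + (-54 + 33*13*(2 + 2))) = sqrt(-1681 + (-54 + 33*13*4)) = sqrt(-1681 + (-54 + 1716)) = sqrt(-1681 + 1662) = sqrt(-19) = I*sqrt(19)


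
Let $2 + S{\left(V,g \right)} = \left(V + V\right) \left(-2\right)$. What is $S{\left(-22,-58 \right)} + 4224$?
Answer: $4310$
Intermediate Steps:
$S{\left(V,g \right)} = -2 - 4 V$ ($S{\left(V,g \right)} = -2 + \left(V + V\right) \left(-2\right) = -2 + 2 V \left(-2\right) = -2 - 4 V$)
$S{\left(-22,-58 \right)} + 4224 = \left(-2 - -88\right) + 4224 = \left(-2 + 88\right) + 4224 = 86 + 4224 = 4310$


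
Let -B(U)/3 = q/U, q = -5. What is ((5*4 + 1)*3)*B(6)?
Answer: 315/2 ≈ 157.50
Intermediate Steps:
B(U) = 15/U (B(U) = -(-15)/U = 15/U)
((5*4 + 1)*3)*B(6) = ((5*4 + 1)*3)*(15/6) = ((20 + 1)*3)*(15*(1/6)) = (21*3)*(5/2) = 63*(5/2) = 315/2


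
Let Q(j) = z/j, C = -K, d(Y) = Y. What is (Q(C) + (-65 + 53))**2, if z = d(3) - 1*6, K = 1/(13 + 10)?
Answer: 3249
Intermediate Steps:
K = 1/23 ≈ 0.043478
C = -1/23 (C = -1*1/23 = -1/23 ≈ -0.043478)
z = -3 (z = 3 - 1*6 = 3 - 6 = -3)
Q(j) = -3/j
(Q(C) + (-65 + 53))**2 = (-3/(-1/23) + (-65 + 53))**2 = (-3*(-23) - 12)**2 = (69 - 12)**2 = 57**2 = 3249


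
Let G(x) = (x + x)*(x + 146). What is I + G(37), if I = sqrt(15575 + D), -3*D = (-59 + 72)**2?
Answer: 13542 + 2*sqrt(34917)/3 ≈ 13667.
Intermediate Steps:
G(x) = 2*x*(146 + x) (G(x) = (2*x)*(146 + x) = 2*x*(146 + x))
D = -169/3 (D = -(-59 + 72)**2/3 = -1/3*13**2 = -1/3*169 = -169/3 ≈ -56.333)
I = 2*sqrt(34917)/3 (I = sqrt(15575 - 169/3) = sqrt(46556/3) = 2*sqrt(34917)/3 ≈ 124.57)
I + G(37) = 2*sqrt(34917)/3 + 2*37*(146 + 37) = 2*sqrt(34917)/3 + 2*37*183 = 2*sqrt(34917)/3 + 13542 = 13542 + 2*sqrt(34917)/3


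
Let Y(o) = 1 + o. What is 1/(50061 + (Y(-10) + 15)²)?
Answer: 1/50097 ≈ 1.9961e-5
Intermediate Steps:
1/(50061 + (Y(-10) + 15)²) = 1/(50061 + ((1 - 10) + 15)²) = 1/(50061 + (-9 + 15)²) = 1/(50061 + 6²) = 1/(50061 + 36) = 1/50097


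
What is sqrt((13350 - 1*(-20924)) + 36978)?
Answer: 2*sqrt(17813) ≈ 266.93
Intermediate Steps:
sqrt((13350 - 1*(-20924)) + 36978) = sqrt((13350 + 20924) + 36978) = sqrt(34274 + 36978) = sqrt(71252) = 2*sqrt(17813)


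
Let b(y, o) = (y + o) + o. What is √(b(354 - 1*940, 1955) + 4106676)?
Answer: 100*√411 ≈ 2027.3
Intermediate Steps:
b(y, o) = y + 2*o (b(y, o) = (o + y) + o = y + 2*o)
√(b(354 - 1*940, 1955) + 4106676) = √(((354 - 1*940) + 2*1955) + 4106676) = √(((354 - 940) + 3910) + 4106676) = √((-586 + 3910) + 4106676) = √(3324 + 4106676) = √4110000 = 100*√411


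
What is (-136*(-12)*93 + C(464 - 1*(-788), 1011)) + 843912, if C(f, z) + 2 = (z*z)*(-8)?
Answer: -7181282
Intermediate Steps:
C(f, z) = -2 - 8*z² (C(f, z) = -2 + (z*z)*(-8) = -2 + z²*(-8) = -2 - 8*z²)
(-136*(-12)*93 + C(464 - 1*(-788), 1011)) + 843912 = (-136*(-12)*93 + (-2 - 8*1011²)) + 843912 = (1632*93 + (-2 - 8*1022121)) + 843912 = (151776 + (-2 - 8176968)) + 843912 = (151776 - 8176970) + 843912 = -8025194 + 843912 = -7181282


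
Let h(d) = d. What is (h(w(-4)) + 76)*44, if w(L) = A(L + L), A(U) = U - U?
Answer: 3344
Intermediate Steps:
A(U) = 0
w(L) = 0
(h(w(-4)) + 76)*44 = (0 + 76)*44 = 76*44 = 3344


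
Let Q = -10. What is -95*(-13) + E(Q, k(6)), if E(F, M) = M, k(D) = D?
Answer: 1241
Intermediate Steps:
-95*(-13) + E(Q, k(6)) = -95*(-13) + 6 = 1235 + 6 = 1241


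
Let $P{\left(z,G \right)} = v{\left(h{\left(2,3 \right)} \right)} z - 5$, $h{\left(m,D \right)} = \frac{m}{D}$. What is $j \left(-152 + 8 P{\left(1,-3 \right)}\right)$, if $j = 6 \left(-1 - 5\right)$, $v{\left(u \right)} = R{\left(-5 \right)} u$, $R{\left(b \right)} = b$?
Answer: $7872$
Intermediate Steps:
$v{\left(u \right)} = - 5 u$
$P{\left(z,G \right)} = -5 - \frac{10 z}{3}$ ($P{\left(z,G \right)} = - 5 \cdot \frac{2}{3} z - 5 = - 5 \cdot 2 \cdot \frac{1}{3} z - 5 = \left(-5\right) \frac{2}{3} z - 5 = - \frac{10 z}{3} - 5 = -5 - \frac{10 z}{3}$)
$j = -36$ ($j = 6 \left(-6\right) = -36$)
$j \left(-152 + 8 P{\left(1,-3 \right)}\right) = - 36 \left(-152 + 8 \left(-5 - \frac{10}{3}\right)\right) = - 36 \left(-152 + 8 \left(- \frac{25}{3}\right)\right) = - 36 \left(-152 - \frac{200}{3}\right) = \left(-36\right) \left(- \frac{656}{3}\right) = 7872$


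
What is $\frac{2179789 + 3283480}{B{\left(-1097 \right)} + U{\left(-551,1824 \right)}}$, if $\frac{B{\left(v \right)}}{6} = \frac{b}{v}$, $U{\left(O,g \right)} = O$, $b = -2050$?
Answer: $- \frac{5993206093}{592147} \approx -10121.0$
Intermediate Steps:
$B{\left(v \right)} = - \frac{12300}{v}$ ($B{\left(v \right)} = 6 \left(- \frac{2050}{v}\right) = - \frac{12300}{v}$)
$\frac{2179789 + 3283480}{B{\left(-1097 \right)} + U{\left(-551,1824 \right)}} = \frac{2179789 + 3283480}{- \frac{12300}{-1097} - 551} = \frac{5463269}{\left(-12300\right) \left(- \frac{1}{1097}\right) - 551} = \frac{5463269}{\frac{12300}{1097} - 551} = \frac{5463269}{- \frac{592147}{1097}} = 5463269 \left(- \frac{1097}{592147}\right) = - \frac{5993206093}{592147}$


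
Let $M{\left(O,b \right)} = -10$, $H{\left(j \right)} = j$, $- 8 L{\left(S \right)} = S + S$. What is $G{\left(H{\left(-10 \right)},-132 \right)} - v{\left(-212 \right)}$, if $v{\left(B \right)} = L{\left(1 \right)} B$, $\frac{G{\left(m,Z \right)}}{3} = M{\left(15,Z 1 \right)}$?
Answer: $-83$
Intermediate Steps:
$L{\left(S \right)} = - \frac{S}{4}$ ($L{\left(S \right)} = - \frac{S + S}{8} = - \frac{2 S}{8} = - \frac{S}{4}$)
$G{\left(m,Z \right)} = -30$ ($G{\left(m,Z \right)} = 3 \left(-10\right) = -30$)
$v{\left(B \right)} = - \frac{B}{4}$ ($v{\left(B \right)} = \left(- \frac{1}{4}\right) 1 B = - \frac{B}{4}$)
$G{\left(H{\left(-10 \right)},-132 \right)} - v{\left(-212 \right)} = -30 - \left(- \frac{1}{4}\right) \left(-212\right) = -30 - 53 = -83$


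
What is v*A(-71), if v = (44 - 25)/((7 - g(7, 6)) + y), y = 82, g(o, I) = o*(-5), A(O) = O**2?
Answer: 95779/124 ≈ 772.41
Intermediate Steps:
g(o, I) = -5*o
v = 19/124 (v = (44 - 25)/((7 - (-5)*7) + 82) = 19/((7 - 1*(-35)) + 82) = 19/((7 + 35) + 82) = 19/(42 + 82) = 19/124 ≈ 0.15323)
v*A(-71) = (19/124)*(-71)**2 = (19/124)*5041 = 95779/124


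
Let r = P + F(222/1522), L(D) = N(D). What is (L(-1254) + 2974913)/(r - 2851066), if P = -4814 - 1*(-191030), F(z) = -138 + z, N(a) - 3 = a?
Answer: -2262956782/2028055757 ≈ -1.1158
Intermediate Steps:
N(a) = 3 + a
P = 186216 (P = -4814 + 191030 = 186216)
L(D) = 3 + D
r = 141605469/761 (r = 186216 + (-138 + 222/1522) = 186216 + (-138 + 222*(1/1522)) = 186216 + (-138 + 111/761) = 186216 - 104907/761 = 141605469/761 ≈ 1.8608e+5)
(L(-1254) + 2974913)/(r - 2851066) = ((3 - 1254) + 2974913)/(141605469/761 - 2851066) = (-1251 + 2974913)/(-2028055757/761) = 2973662*(-761/2028055757) = -2262956782/2028055757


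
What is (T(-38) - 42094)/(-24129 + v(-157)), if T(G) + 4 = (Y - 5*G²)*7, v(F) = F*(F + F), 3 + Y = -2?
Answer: -92673/25169 ≈ -3.6820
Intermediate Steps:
Y = -5 (Y = -3 - 2 = -5)
v(F) = 2*F² (v(F) = F*(2*F) = 2*F²)
T(G) = -39 - 35*G² (T(G) = -4 + (-5 - 5*G²)*7 = -4 + (-35 - 35*G²) = -39 - 35*G²)
(T(-38) - 42094)/(-24129 + v(-157)) = ((-39 - 35*(-38)²) - 42094)/(-24129 + 2*(-157)²) = ((-39 - 35*1444) - 42094)/(-24129 + 2*24649) = ((-39 - 50540) - 42094)/(-24129 + 49298) = (-50579 - 42094)/25169 = -92673*1/25169 = -92673/25169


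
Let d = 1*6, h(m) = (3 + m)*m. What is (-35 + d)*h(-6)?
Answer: -522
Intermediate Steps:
h(m) = m*(3 + m)
d = 6
(-35 + d)*h(-6) = (-35 + 6)*(-6*(3 - 6)) = -(-174)*(-3) = -29*18 = -522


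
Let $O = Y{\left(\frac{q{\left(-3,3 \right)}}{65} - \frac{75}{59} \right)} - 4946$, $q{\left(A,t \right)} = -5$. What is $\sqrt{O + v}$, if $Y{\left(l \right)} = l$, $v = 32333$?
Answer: $\frac{\sqrt{16110677765}}{767} \approx 165.49$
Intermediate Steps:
$O = - \frac{3794616}{767}$ ($O = \left(- \frac{5}{65} - \frac{75}{59}\right) - 4946 = \left(\left(-5\right) \frac{1}{65} - \frac{75}{59}\right) - 4946 = \left(- \frac{1}{13} - \frac{75}{59}\right) - 4946 = - \frac{1034}{767} - 4946 = - \frac{3794616}{767} \approx -4947.3$)
$\sqrt{O + v} = \sqrt{- \frac{3794616}{767} + 32333} = \sqrt{\frac{21004795}{767}} = \frac{\sqrt{16110677765}}{767}$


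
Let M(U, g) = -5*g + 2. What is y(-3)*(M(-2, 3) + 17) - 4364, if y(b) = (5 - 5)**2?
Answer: -4364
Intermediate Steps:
y(b) = 0 (y(b) = 0**2 = 0)
M(U, g) = 2 - 5*g
y(-3)*(M(-2, 3) + 17) - 4364 = 0*((2 - 5*3) + 17) - 4364 = 0*((2 - 15) + 17) - 4364 = 0*(-13 + 17) - 4364 = 0*4 - 4364 = 0 - 4364 = -4364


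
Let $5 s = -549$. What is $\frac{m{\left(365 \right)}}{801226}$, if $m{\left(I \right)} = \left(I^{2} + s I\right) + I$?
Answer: $\frac{93513}{801226} \approx 0.11671$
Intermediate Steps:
$s = - \frac{549}{5}$ ($s = \frac{1}{5} \left(-549\right) = - \frac{549}{5} \approx -109.8$)
$m{\left(I \right)} = I^{2} - \frac{544 I}{5}$ ($m{\left(I \right)} = \left(I^{2} - \frac{549 I}{5}\right) + I = I^{2} - \frac{544 I}{5}$)
$\frac{m{\left(365 \right)}}{801226} = \frac{\frac{1}{5} \cdot 365 \left(-544 + 5 \cdot 365\right)}{801226} = \frac{1}{5} \cdot 365 \left(-544 + 1825\right) \frac{1}{801226} = \frac{1}{5} \cdot 365 \cdot 1281 \cdot \frac{1}{801226} = 93513 \cdot \frac{1}{801226} = \frac{93513}{801226}$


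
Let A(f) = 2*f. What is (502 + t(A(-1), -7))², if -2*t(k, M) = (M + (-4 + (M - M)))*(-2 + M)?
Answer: 819025/4 ≈ 2.0476e+5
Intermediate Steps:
t(k, M) = -(-4 + M)*(-2 + M)/2 (t(k, M) = -(M + (-4 + (M - M)))*(-2 + M)/2 = -(M + (-4 + 0))*(-2 + M)/2 = -(M - 4)*(-2 + M)/2 = -(-4 + M)*(-2 + M)/2)
(502 + t(A(-1), -7))² = (502 + (-4 + 3*(-7) - ½*(-7)²))² = (502 + (-4 - 21 - ½*49))² = (502 + (-4 - 21 - 49/2))² = (502 - 99/2)² = (905/2)² = 819025/4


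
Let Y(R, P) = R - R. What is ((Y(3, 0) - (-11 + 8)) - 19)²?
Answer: 256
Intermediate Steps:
Y(R, P) = 0
((Y(3, 0) - (-11 + 8)) - 19)² = ((0 - (-11 + 8)) - 19)² = ((0 - 1*(-3)) - 19)² = ((0 + 3) - 19)² = (3 - 19)² = (-16)² = 256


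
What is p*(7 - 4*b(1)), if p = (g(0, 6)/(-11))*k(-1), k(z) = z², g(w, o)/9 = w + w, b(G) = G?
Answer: 0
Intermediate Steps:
g(w, o) = 18*w (g(w, o) = 9*(w + w) = 9*(2*w) = 18*w)
p = 0 (p = ((18*0)/(-11))*(-1)² = (0*(-1/11))*1 = 0*1 = 0)
p*(7 - 4*b(1)) = 0*(7 - 4*1) = 0*(7 - 4) = 0*3 = 0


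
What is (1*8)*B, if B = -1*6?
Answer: -48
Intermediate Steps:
B = -6
(1*8)*B = (1*8)*(-6) = 8*(-6) = -48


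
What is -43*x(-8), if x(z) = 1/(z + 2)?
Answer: 43/6 ≈ 7.1667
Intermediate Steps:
x(z) = 1/(2 + z)
-43*x(-8) = -43/(2 - 8) = -43/(-6) = -43*(-⅙) = 43/6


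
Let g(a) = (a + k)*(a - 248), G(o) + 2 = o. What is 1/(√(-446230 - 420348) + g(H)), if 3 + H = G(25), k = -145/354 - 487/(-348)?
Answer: -14010176167/69585133053347 - 2927521*I*√866578/69585133053347 ≈ -0.00020134 - 3.9164e-5*I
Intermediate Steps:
G(o) = -2 + o
k = 20323/20532 (k = -145*1/354 - 487*(-1/348) = -145/354 + 487/348 = 20323/20532 ≈ 0.98982)
H = 20 (H = -3 + (-2 + 25) = -3 + 23 = 20)
g(a) = (-248 + a)*(20323/20532 + a) (g(a) = (a + 20323/20532)*(a - 248) = (20323/20532 + a)*(-248 + a) = (-248 + a)*(20323/20532 + a))
1/(√(-446230 - 420348) + g(H)) = 1/(√(-446230 - 420348) + (-1260026/5133 + 20² - 5071613/20532*20)) = 1/(√(-866578) + (-1260026/5133 + 400 - 25358065/5133)) = 1/(I*√866578 - 8188297/1711) = 1/(-8188297/1711 + I*√866578)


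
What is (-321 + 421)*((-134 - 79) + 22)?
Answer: -19100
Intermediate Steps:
(-321 + 421)*((-134 - 79) + 22) = 100*(-213 + 22) = 100*(-191) = -19100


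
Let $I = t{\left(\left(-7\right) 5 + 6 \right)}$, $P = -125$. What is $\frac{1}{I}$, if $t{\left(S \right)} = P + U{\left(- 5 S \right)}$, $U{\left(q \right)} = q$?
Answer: $\frac{1}{20} \approx 0.05$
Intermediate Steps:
$t{\left(S \right)} = -125 - 5 S$
$I = 20$ ($I = -125 - 5 \left(\left(-7\right) 5 + 6\right) = -125 - 5 \left(-35 + 6\right) = -125 - -145 = -125 + 145 = 20$)
$\frac{1}{I} = \frac{1}{20}$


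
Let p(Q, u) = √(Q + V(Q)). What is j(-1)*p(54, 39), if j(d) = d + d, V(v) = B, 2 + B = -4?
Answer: -8*√3 ≈ -13.856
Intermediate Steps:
B = -6 (B = -2 - 4 = -6)
V(v) = -6
j(d) = 2*d
p(Q, u) = √(-6 + Q) (p(Q, u) = √(Q - 6) = √(-6 + Q))
j(-1)*p(54, 39) = (2*(-1))*√(-6 + 54) = -8*√3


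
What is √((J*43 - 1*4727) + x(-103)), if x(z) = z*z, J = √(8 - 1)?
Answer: √(5882 + 43*√7) ≈ 77.432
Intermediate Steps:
J = √7 ≈ 2.6458
x(z) = z²
√((J*43 - 1*4727) + x(-103)) = √((√7*43 - 1*4727) + (-103)²) = √((43*√7 - 4727) + 10609) = √((-4727 + 43*√7) + 10609) = √(5882 + 43*√7)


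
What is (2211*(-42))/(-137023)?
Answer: 92862/137023 ≈ 0.67771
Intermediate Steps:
(2211*(-42))/(-137023) = -92862*(-1/137023) = 92862/137023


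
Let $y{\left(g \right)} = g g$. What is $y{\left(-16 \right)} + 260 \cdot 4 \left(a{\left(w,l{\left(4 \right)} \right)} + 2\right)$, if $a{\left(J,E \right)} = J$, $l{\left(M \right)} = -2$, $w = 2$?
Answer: $4416$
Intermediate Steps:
$y{\left(g \right)} = g^{2}$
$y{\left(-16 \right)} + 260 \cdot 4 \left(a{\left(w,l{\left(4 \right)} \right)} + 2\right) = \left(-16\right)^{2} + 260 \cdot 4 \left(2 + 2\right) = 256 + 260 \cdot 4 \cdot 4 = 256 + 260 \cdot 16 = 256 + 4160 = 4416$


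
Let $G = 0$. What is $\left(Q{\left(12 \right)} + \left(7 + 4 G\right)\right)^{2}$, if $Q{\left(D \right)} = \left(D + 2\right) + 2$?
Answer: $529$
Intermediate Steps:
$Q{\left(D \right)} = 4 + D$ ($Q{\left(D \right)} = \left(2 + D\right) + 2 = 4 + D$)
$\left(Q{\left(12 \right)} + \left(7 + 4 G\right)\right)^{2} = \left(\left(4 + 12\right) + \left(7 + 4 \cdot 0\right)\right)^{2} = \left(16 + \left(7 + 0\right)\right)^{2} = \left(16 + 7\right)^{2} = 23^{2} = 529$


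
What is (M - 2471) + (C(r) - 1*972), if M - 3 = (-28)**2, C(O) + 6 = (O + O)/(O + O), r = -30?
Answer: -2661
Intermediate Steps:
C(O) = -5 (C(O) = -6 + (O + O)/(O + O) = -6 + (2*O)/((2*O)) = -6 + (2*O)*(1/(2*O)) = -6 + 1 = -5)
M = 787 (M = 3 + (-28)**2 = 3 + 784 = 787)
(M - 2471) + (C(r) - 1*972) = (787 - 2471) + (-5 - 1*972) = -1684 + (-5 - 972) = -1684 - 977 = -2661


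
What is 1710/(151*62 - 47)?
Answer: 38/207 ≈ 0.18357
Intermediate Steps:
1710/(151*62 - 47) = 1710/(9362 - 47) = 1710/9315 = 1710*(1/9315) = 38/207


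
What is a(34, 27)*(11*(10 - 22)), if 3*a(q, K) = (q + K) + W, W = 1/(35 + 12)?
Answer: -126192/47 ≈ -2684.9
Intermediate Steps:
W = 1/47 ≈ 0.021277
a(q, K) = 1/141 + K/3 + q/3 (a(q, K) = ((q + K) + 1/47)/3 = ((K + q) + 1/47)/3 = (1/47 + K + q)/3 = 1/141 + K/3 + q/3)
a(34, 27)*(11*(10 - 22)) = (1/141 + (⅓)*27 + (⅓)*34)*(11*(10 - 22)) = (1/141 + 9 + 34/3)*(11*(-12)) = (956/47)*(-132) = -126192/47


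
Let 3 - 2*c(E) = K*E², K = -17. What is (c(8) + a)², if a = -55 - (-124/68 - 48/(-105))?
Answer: 342600673041/1416100 ≈ 2.4193e+5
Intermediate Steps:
c(E) = 3/2 + 17*E²/2 (c(E) = 3/2 - (-17)*E²/2 = 3/2 + 17*E²/2)
a = -31912/595 (a = -55 - (-124*1/68 - 48*(-1/105)) = -55 - (-31/17 + 16/35) = -55 - 1*(-813/595) = -55 + 813/595 = -31912/595 ≈ -53.634)
(c(8) + a)² = ((3/2 + (17/2)*8²) - 31912/595)² = ((3/2 + (17/2)*64) - 31912/595)² = ((3/2 + 544) - 31912/595)² = (1091/2 - 31912/595)² = (585321/1190)² = 342600673041/1416100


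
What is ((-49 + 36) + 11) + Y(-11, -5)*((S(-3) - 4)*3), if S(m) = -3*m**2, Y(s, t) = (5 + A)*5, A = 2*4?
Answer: -6047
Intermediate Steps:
A = 8
Y(s, t) = 65 (Y(s, t) = (5 + 8)*5 = 13*5 = 65)
((-49 + 36) + 11) + Y(-11, -5)*((S(-3) - 4)*3) = ((-49 + 36) + 11) + 65*((-3*(-3)**2 - 4)*3) = (-13 + 11) + 65*((-3*9 - 4)*3) = -2 + 65*((-27 - 4)*3) = -2 + 65*(-31*3) = -2 + 65*(-93) = -2 - 6045 = -6047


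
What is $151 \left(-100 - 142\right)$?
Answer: $-36542$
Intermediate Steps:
$151 \left(-100 - 142\right) = 151 \left(-242\right) = -36542$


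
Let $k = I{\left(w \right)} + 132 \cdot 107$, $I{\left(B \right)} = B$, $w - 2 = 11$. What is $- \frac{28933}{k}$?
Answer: $- \frac{28933}{14137} \approx -2.0466$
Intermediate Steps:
$w = 13$ ($w = 2 + 11 = 13$)
$k = 14137$ ($k = 13 + 132 \cdot 107 = 13 + 14124 = 14137$)
$- \frac{28933}{k} = - \frac{28933}{14137}$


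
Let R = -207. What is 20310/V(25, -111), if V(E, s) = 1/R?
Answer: -4204170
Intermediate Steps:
V(E, s) = -1/207 (V(E, s) = 1/(-207) = -1/207)
20310/V(25, -111) = 20310/(-1/207) = 20310*(-207) = -4204170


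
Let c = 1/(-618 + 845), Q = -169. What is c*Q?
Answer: -169/227 ≈ -0.74449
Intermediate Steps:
c = 1/227 ≈ 0.0044053
c*Q = (1/227)*(-169) = -169/227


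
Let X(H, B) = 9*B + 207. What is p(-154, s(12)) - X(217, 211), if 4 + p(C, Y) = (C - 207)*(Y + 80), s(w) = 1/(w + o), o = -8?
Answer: -124321/4 ≈ -31080.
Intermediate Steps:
s(w) = 1/(-8 + w) (s(w) = 1/(w - 8) = 1/(-8 + w))
p(C, Y) = -4 + (-207 + C)*(80 + Y) (p(C, Y) = -4 + (C - 207)*(Y + 80) = -4 + (-207 + C)*(80 + Y))
X(H, B) = 207 + 9*B
p(-154, s(12)) - X(217, 211) = (-16564 - 207/(-8 + 12) + 80*(-154) - 154/(-8 + 12)) - (207 + 9*211) = (-16564 - 207/4 - 12320 - 154/4) - (207 + 1899) = (-16564 - 207*1/4 - 12320 - 154*1/4) - 1*2106 = (-16564 - 207/4 - 12320 - 77/2) - 2106 = -115897/4 - 2106 = -124321/4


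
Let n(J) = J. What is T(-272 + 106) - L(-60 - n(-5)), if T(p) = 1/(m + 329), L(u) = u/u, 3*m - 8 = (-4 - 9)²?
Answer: -387/388 ≈ -0.99742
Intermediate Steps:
m = 59 (m = 8/3 + (-4 - 9)²/3 = 8/3 + (⅓)*(-13)² = 8/3 + (⅓)*169 = 8/3 + 169/3 = 59)
L(u) = 1
T(p) = 1/388 (T(p) = 1/(59 + 329) = 1/388)
T(-272 + 106) - L(-60 - n(-5)) = 1/388 - 1*1 = 1/388 - 1 = -387/388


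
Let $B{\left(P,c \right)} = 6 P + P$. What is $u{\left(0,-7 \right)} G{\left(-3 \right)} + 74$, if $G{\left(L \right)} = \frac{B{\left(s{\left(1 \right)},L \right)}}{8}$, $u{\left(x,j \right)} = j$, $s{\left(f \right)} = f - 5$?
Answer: $\frac{197}{2} \approx 98.5$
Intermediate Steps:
$s{\left(f \right)} = -5 + f$ ($s{\left(f \right)} = f - 5 = -5 + f$)
$B{\left(P,c \right)} = 7 P$
$G{\left(L \right)} = - \frac{7}{2}$ ($G{\left(L \right)} = \frac{7 \left(-5 + 1\right)}{8} = 7 \left(-4\right) \frac{1}{8} = \left(-28\right) \frac{1}{8} = - \frac{7}{2}$)
$u{\left(0,-7 \right)} G{\left(-3 \right)} + 74 = \left(-7\right) \left(- \frac{7}{2}\right) + 74 = \frac{49}{2} + 74 = \frac{197}{2}$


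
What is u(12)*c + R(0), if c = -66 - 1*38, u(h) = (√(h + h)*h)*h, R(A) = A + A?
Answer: -29952*√6 ≈ -73367.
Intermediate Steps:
R(A) = 2*A
u(h) = √2*h^(5/2) (u(h) = (√(2*h)*h)*h = ((√2*√h)*h)*h = (√2*h^(3/2))*h = √2*h^(5/2))
c = -104 (c = -66 - 38 = -104)
u(12)*c + R(0) = (√2*12^(5/2))*(-104) + 2*0 = (√2*(288*√3))*(-104) + 0 = (288*√6)*(-104) + 0 = -29952*√6 + 0 = -29952*√6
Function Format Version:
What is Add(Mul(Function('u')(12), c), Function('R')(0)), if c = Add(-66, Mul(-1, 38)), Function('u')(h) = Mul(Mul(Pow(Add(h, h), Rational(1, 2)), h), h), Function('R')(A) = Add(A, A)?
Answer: Mul(-29952, Pow(6, Rational(1, 2))) ≈ -73367.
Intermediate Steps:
Function('R')(A) = Mul(2, A)
Function('u')(h) = Mul(Pow(2, Rational(1, 2)), Pow(h, Rational(5, 2))) (Function('u')(h) = Mul(Mul(Pow(Mul(2, h), Rational(1, 2)), h), h) = Mul(Mul(Mul(Pow(2, Rational(1, 2)), Pow(h, Rational(1, 2))), h), h) = Mul(Mul(Pow(2, Rational(1, 2)), Pow(h, Rational(3, 2))), h) = Mul(Pow(2, Rational(1, 2)), Pow(h, Rational(5, 2))))
c = -104 (c = Add(-66, -38) = -104)
Add(Mul(Function('u')(12), c), Function('R')(0)) = Add(Mul(Mul(Pow(2, Rational(1, 2)), Pow(12, Rational(5, 2))), -104), Mul(2, 0)) = Add(Mul(Mul(Pow(2, Rational(1, 2)), Mul(288, Pow(3, Rational(1, 2)))), -104), 0) = Add(Mul(Mul(288, Pow(6, Rational(1, 2))), -104), 0) = Add(Mul(-29952, Pow(6, Rational(1, 2))), 0) = Mul(-29952, Pow(6, Rational(1, 2)))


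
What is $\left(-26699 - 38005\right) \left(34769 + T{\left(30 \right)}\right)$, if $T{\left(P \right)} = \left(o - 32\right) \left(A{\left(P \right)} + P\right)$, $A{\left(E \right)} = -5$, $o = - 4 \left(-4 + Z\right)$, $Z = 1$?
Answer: $-2217341376$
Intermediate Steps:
$o = 12$ ($o = - 4 \left(-4 + 1\right) = \left(-4\right) \left(-3\right) = 12$)
$T{\left(P \right)} = 100 - 20 P$ ($T{\left(P \right)} = \left(12 - 32\right) \left(-5 + P\right) = - 20 \left(-5 + P\right) = 100 - 20 P$)
$\left(-26699 - 38005\right) \left(34769 + T{\left(30 \right)}\right) = \left(-26699 - 38005\right) \left(34769 + \left(100 - 600\right)\right) = - 64704 \left(34769 + \left(100 - 600\right)\right) = - 64704 \left(34769 - 500\right) = \left(-64704\right) 34269 = -2217341376$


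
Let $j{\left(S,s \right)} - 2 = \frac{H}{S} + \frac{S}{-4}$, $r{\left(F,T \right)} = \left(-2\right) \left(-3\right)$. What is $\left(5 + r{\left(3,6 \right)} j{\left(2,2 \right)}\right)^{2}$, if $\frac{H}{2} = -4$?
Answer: $100$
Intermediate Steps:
$H = -8$ ($H = 2 \left(-4\right) = -8$)
$r{\left(F,T \right)} = 6$
$j{\left(S,s \right)} = 2 - \frac{8}{S} - \frac{S}{4}$ ($j{\left(S,s \right)} = 2 + \left(- \frac{8}{S} + \frac{S}{-4}\right) = 2 + \left(- \frac{8}{S} + S \left(- \frac{1}{4}\right)\right) = 2 - \left(\frac{8}{S} + \frac{S}{4}\right) = 2 - \frac{8}{S} - \frac{S}{4}$)
$\left(5 + r{\left(3,6 \right)} j{\left(2,2 \right)}\right)^{2} = \left(5 + 6 \left(2 - \frac{8}{2} - \frac{1}{2}\right)\right)^{2} = \left(5 + 6 \left(2 - 4 - \frac{1}{2}\right)\right)^{2} = \left(5 + 6 \left(- \frac{5}{2}\right)\right)^{2} = \left(5 - 15\right)^{2} = \left(-10\right)^{2} = 100$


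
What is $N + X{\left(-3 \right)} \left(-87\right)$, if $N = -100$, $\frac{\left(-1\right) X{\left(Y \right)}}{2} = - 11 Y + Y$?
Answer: $5120$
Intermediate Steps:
$X{\left(Y \right)} = 20 Y$ ($X{\left(Y \right)} = - 2 \left(- 11 Y + Y\right) = - 2 \left(- 10 Y\right) = 20 Y$)
$N + X{\left(-3 \right)} \left(-87\right) = -100 + 20 \left(-3\right) \left(-87\right) = -100 - -5220 = -100 + 5220 = 5120$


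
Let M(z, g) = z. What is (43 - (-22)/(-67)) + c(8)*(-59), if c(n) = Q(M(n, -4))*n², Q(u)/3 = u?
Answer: -6068949/67 ≈ -90581.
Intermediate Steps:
Q(u) = 3*u
c(n) = 3*n³ (c(n) = (3*n)*n² = 3*n³)
(43 - (-22)/(-67)) + c(8)*(-59) = (43 - (-22)/(-67)) + (3*8³)*(-59) = (43 - (-22)*(-1)/67) + (3*512)*(-59) = (43 - 1*22/67) + 1536*(-59) = (43 - 22/67) - 90624 = 2859/67 - 90624 = -6068949/67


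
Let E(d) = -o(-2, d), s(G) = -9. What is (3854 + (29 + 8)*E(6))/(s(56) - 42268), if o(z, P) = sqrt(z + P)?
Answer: -3780/42277 ≈ -0.089410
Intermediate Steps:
o(z, P) = sqrt(P + z)
E(d) = -sqrt(-2 + d) (E(d) = -sqrt(d - 2) = -sqrt(-2 + d))
(3854 + (29 + 8)*E(6))/(s(56) - 42268) = (3854 + (29 + 8)*(-sqrt(-2 + 6)))/(-9 - 42268) = (3854 + 37*(-sqrt(4)))/(-42277) = (3854 + 37*(-1*2))*(-1/42277) = (3854 + 37*(-2))*(-1/42277) = (3854 - 74)*(-1/42277) = 3780*(-1/42277) = -3780/42277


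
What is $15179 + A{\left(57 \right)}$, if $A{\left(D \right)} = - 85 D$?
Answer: $10334$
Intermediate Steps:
$15179 + A{\left(57 \right)} = 15179 - 4845 = 10334$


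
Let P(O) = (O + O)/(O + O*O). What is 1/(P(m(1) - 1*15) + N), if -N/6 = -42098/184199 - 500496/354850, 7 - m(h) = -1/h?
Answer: 98044522725/931482534461 ≈ 0.10526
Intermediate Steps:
m(h) = 7 + 1/h (m(h) = 7 - (-1)/h = 7 + 1/h)
P(O) = 2*O/(O + O**2) (P(O) = (2*O)/(O + O**2) = 2*O/(O + O**2))
N = 321388014012/32681507575 (N = -6*(-42098/184199 - 500496/354850) = -6*(-42098*1/184199 - 500496*1/354850) = -6*(-42098/184199 - 250248/177425) = -6*(-53564669002/32681507575) = 321388014012/32681507575 ≈ 9.8339)
1/(P(m(1) - 1*15) + N) = 1/(2/(1 + ((7 + 1/1) - 1*15)) + 321388014012/32681507575) = 1/(2/(1 + ((7 + 1) - 15)) + 321388014012/32681507575) = 1/(2/(1 + (8 - 15)) + 321388014012/32681507575) = 1/(2/(1 - 7) + 321388014012/32681507575) = 1/(2/(-6) + 321388014012/32681507575) = 1/(2*(-1/6) + 321388014012/32681507575) = 1/(-1/3 + 321388014012/32681507575) = 1/(931482534461/98044522725) = 98044522725/931482534461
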